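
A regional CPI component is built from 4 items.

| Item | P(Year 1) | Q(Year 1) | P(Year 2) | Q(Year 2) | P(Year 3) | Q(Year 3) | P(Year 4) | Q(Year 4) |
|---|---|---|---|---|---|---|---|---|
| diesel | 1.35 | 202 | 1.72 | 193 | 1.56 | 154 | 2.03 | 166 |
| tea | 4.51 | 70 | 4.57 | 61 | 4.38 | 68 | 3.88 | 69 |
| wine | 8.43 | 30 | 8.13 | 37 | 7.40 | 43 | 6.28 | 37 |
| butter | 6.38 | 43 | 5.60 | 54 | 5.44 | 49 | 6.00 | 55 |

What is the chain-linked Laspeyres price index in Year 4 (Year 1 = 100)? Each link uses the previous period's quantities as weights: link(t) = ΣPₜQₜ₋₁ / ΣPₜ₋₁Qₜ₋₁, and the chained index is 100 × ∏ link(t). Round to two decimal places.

98.14

Link Year 1→Year 2:
ΣP(Year 2)Q(Year 1) = 1.72×202 + 4.57×70 + 8.13×30 + 5.60×43 = 347.44 + 319.9 + 243.9 + 240.8 = 1152.04
ΣP(Year 1)Q(Year 1) = 1.35×202 + 4.51×70 + 8.43×30 + 6.38×43 = 272.7 + 315.7 + 252.9 + 274.34 = 1115.64
link = 1152.04/1115.64 = 1.032627
Link Year 2→Year 3:
ΣP(Year 3)Q(Year 2) = 1.56×193 + 4.38×61 + 7.40×37 + 5.44×54 = 301.08 + 267.18 + 273.8 + 293.76 = 1135.82
ΣP(Year 2)Q(Year 2) = 1.72×193 + 4.57×61 + 8.13×37 + 5.60×54 = 331.96 + 278.77 + 300.81 + 302.4 = 1213.94
link = 1135.82/1213.94 = 0.935648
Link Year 3→Year 4:
ΣP(Year 4)Q(Year 3) = 2.03×154 + 3.88×68 + 6.28×43 + 6.00×49 = 312.62 + 263.84 + 270.04 + 294 = 1140.5
ΣP(Year 3)Q(Year 3) = 1.56×154 + 4.38×68 + 7.40×43 + 5.44×49 = 240.24 + 297.84 + 318.2 + 266.56 = 1122.84
link = 1140.5/1122.84 = 1.015728
Chained index = 100 × 1.032627 × 0.935648 × 1.015728 = 98.1371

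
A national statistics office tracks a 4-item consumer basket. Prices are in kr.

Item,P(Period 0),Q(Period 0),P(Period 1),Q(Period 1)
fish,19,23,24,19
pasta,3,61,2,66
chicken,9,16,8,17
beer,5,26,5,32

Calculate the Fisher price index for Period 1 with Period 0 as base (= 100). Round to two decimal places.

102.80

Laspeyres component (base-period weights):
ΣP(Period 1)Q(Period 0) = 24×23 + 2×61 + 8×16 + 5×26 = 552 + 122 + 128 + 130 = 932
ΣP(Period 0)Q(Period 0) = 19×23 + 3×61 + 9×16 + 5×26 = 437 + 183 + 144 + 130 = 894
L = 932 / 894 × 100 = 104.2506
Paasche component (current-period weights):
ΣP(Period 1)Q(Period 1) = 24×19 + 2×66 + 8×17 + 5×32 = 456 + 132 + 136 + 160 = 884
ΣP(Period 0)Q(Period 1) = 19×19 + 3×66 + 9×17 + 5×32 = 361 + 198 + 153 + 160 = 872
P = 884 / 872 × 100 = 101.3761
Fisher = √(L × P) = √(104.2506 × 101.3761) = 102.8033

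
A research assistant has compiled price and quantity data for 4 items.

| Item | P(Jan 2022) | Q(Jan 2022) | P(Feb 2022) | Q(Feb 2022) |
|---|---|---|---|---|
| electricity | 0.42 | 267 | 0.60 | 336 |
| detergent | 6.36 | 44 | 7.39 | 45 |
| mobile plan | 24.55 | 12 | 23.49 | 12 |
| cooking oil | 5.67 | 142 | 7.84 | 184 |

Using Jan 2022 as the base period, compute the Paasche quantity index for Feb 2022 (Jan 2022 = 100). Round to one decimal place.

120.1

Paasche quantity index uses current-period prices as weights.
ΣP(Feb 2022)·Q(Feb 2022) = 0.60×336 + 7.39×45 + 23.49×12 + 7.84×184 = 201.6 + 332.55 + 281.88 + 1442.56 = 2258.59
ΣP(Feb 2022)·Q(Jan 2022) = 0.60×267 + 7.39×44 + 23.49×12 + 7.84×142 = 160.2 + 325.16 + 281.88 + 1113.28 = 1880.52
Index = 2258.59 / 1880.52 × 100 = 120.1045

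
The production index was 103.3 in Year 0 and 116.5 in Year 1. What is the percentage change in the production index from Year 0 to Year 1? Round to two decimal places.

12.78%

Change = (116.5 − 103.3) / 103.3 × 100
       = 13.2 / 103.3 × 100 = 12.7783%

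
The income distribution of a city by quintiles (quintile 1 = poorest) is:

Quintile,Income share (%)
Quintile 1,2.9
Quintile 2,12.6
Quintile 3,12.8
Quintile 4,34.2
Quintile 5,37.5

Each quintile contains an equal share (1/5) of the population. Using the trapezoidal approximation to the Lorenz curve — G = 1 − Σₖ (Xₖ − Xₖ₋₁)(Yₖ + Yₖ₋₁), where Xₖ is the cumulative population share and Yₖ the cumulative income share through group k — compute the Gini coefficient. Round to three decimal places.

Cumulative income shares Yₖ: 0.0290, 0.1550, 0.2830, 0.6250, 1.0000
Σ (Xₖ−Xₖ₋₁)(Yₖ+Yₖ₋₁) = (1/5)(0.0290+0.0000) + (1/5)(0.1550+0.0290) + (1/5)(0.2830+0.1550) + (1/5)(0.6250+0.2830) + (1/5)(1.0000+0.6250)
  = 0.0058 + 0.0368 + 0.0876 + 0.1816 + 0.3250 = 0.6368
G = 1 − 0.6368 = 0.3632

0.363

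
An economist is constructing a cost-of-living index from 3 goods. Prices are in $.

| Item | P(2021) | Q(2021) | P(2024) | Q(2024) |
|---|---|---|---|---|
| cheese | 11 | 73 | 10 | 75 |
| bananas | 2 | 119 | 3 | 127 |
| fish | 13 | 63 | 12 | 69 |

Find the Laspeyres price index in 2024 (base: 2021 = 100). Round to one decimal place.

99.1

Laspeyres price index uses base-period quantities as weights.
ΣP(2024)·Q(2021) = 10×73 + 3×119 + 12×63 = 730 + 357 + 756 = 1843
ΣP(2021)·Q(2021) = 11×73 + 2×119 + 13×63 = 803 + 238 + 819 = 1860
Index = 1843 / 1860 × 100 = 99.0860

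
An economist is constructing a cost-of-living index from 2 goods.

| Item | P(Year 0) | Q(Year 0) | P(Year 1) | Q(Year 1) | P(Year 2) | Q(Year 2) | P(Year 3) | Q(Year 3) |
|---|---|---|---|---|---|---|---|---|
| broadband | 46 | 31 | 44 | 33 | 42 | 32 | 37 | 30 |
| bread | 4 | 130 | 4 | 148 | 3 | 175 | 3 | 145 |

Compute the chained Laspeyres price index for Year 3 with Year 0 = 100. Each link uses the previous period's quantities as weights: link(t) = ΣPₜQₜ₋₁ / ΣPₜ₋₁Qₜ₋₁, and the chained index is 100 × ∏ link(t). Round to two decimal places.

79.26

Link Year 0→Year 1:
ΣP(Year 1)Q(Year 0) = 44×31 + 4×130 = 1364 + 520 = 1884
ΣP(Year 0)Q(Year 0) = 46×31 + 4×130 = 1426 + 520 = 1946
link = 1884/1946 = 0.968140
Link Year 1→Year 2:
ΣP(Year 2)Q(Year 1) = 42×33 + 3×148 = 1386 + 444 = 1830
ΣP(Year 1)Q(Year 1) = 44×33 + 4×148 = 1452 + 592 = 2044
link = 1830/2044 = 0.895303
Link Year 2→Year 3:
ΣP(Year 3)Q(Year 2) = 37×32 + 3×175 = 1184 + 525 = 1709
ΣP(Year 2)Q(Year 2) = 42×32 + 3×175 = 1344 + 525 = 1869
link = 1709/1869 = 0.914393
Chained index = 100 × 0.968140 × 0.895303 × 0.914393 = 79.2576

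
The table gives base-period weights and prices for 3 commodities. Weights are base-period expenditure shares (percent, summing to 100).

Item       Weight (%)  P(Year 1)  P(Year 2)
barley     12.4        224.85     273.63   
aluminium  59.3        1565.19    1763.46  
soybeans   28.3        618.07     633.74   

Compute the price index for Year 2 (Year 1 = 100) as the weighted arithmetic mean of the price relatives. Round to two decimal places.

barley: 12.4 × (273.63/224.85) = 12.4 × 1.216945 = 15.0901
aluminium: 59.3 × (1763.46/1565.19) = 59.3 × 1.126675 = 66.8118
soybeans: 28.3 × (633.74/618.07) = 28.3 × 1.025353 = 29.0175
Index = Σ wᵢ·(p₁ᵢ/p₀ᵢ) = 15.0901 + 66.8118 + 29.0175 = 110.9194

110.92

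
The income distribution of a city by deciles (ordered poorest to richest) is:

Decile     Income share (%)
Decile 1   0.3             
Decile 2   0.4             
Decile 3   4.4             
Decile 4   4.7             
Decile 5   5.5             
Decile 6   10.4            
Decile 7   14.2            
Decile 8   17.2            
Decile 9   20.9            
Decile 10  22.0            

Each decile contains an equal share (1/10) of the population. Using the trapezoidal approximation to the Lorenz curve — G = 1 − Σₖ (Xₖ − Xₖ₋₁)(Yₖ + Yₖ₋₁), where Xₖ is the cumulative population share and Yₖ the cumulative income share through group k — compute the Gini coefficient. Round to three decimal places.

0.436

Cumulative income shares Yₖ: 0.0030, 0.0070, 0.0510, 0.0980, 0.1530, 0.2570, 0.3990, 0.5710, 0.7800, 1.0000
Σ (Xₖ−Xₖ₋₁)(Yₖ+Yₖ₋₁) = (1/10)(0.0030+0.0000) + (1/10)(0.0070+0.0030) + (1/10)(0.0510+0.0070) + (1/10)(0.0980+0.0510) + (1/10)(0.1530+0.0980) + (1/10)(0.2570+0.1530) + (1/10)(0.3990+0.2570) + (1/10)(0.5710+0.3990) + (1/10)(0.7800+0.5710) + (1/10)(1.0000+0.7800)
  = 0.0003 + 0.0010 + 0.0058 + 0.0149 + 0.0251 + 0.0410 + 0.0656 + 0.0970 + 0.1351 + 0.1780 = 0.5638
G = 1 − 0.5638 = 0.4362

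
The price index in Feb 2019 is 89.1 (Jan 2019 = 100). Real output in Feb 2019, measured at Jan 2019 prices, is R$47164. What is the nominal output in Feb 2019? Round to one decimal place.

42023.1

Nominal = Real × (Index/100) = 47164 × (89.1/100)
        = 47164 × 0.891 = 42023.1240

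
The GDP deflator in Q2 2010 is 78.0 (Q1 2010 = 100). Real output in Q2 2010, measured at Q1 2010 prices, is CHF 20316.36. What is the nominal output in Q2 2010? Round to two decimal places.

Nominal = Real × (Index/100) = 20316.36 × (78.0/100)
        = 20316.36 × 0.780 = 15846.7608

15846.76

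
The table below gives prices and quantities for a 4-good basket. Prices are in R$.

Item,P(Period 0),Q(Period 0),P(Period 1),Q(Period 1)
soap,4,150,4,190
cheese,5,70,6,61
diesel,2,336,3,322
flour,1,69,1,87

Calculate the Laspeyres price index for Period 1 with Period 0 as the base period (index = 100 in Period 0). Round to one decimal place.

Laspeyres price index uses base-period quantities as weights.
ΣP(Period 1)·Q(Period 0) = 4×150 + 6×70 + 3×336 + 1×69 = 600 + 420 + 1008 + 69 = 2097
ΣP(Period 0)·Q(Period 0) = 4×150 + 5×70 + 2×336 + 1×69 = 600 + 350 + 672 + 69 = 1691
Index = 2097 / 1691 × 100 = 124.0095

124.0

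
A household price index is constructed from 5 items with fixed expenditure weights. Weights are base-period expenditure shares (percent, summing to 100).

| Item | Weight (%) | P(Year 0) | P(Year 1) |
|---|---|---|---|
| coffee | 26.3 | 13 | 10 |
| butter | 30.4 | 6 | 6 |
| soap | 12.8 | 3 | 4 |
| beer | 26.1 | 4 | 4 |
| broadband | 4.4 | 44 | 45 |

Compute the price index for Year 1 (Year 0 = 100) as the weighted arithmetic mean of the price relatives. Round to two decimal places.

98.30

coffee: 26.3 × (10/13) = 26.3 × 0.769231 = 20.2308
butter: 30.4 × (6/6) = 30.4 × 1.000000 = 30.4000
soap: 12.8 × (4/3) = 12.8 × 1.333333 = 17.0667
beer: 26.1 × (4/4) = 26.1 × 1.000000 = 26.1000
broadband: 4.4 × (45/44) = 4.4 × 1.022727 = 4.5000
Index = Σ wᵢ·(p₁ᵢ/p₀ᵢ) = 20.2308 + 30.4000 + 17.0667 + 26.1000 + 4.5000 = 98.2974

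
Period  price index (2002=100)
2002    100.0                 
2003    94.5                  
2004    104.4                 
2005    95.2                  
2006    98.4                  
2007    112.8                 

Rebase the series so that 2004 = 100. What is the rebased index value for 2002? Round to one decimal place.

Rebased(2002) = 100.0 / 104.4 × 100 = 95.7854

95.8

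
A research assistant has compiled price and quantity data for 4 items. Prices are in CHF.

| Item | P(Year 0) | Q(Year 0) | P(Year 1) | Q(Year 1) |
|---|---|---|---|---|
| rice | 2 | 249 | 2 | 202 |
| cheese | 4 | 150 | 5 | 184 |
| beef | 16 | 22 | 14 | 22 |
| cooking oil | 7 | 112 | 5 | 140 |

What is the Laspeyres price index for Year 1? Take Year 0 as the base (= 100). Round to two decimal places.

94.72

Laspeyres price index uses base-period quantities as weights.
ΣP(Year 1)·Q(Year 0) = 2×249 + 5×150 + 14×22 + 5×112 = 498 + 750 + 308 + 560 = 2116
ΣP(Year 0)·Q(Year 0) = 2×249 + 4×150 + 16×22 + 7×112 = 498 + 600 + 352 + 784 = 2234
Index = 2116 / 2234 × 100 = 94.7180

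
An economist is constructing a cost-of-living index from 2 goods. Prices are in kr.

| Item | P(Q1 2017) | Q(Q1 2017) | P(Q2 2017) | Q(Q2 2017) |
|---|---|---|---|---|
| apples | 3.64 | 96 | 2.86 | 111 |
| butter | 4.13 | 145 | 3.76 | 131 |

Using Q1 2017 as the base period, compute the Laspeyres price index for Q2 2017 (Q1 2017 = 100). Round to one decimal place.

Laspeyres price index uses base-period quantities as weights.
ΣP(Q2 2017)·Q(Q1 2017) = 2.86×96 + 3.76×145 = 274.56 + 545.2 = 819.76
ΣP(Q1 2017)·Q(Q1 2017) = 3.64×96 + 4.13×145 = 349.44 + 598.85 = 948.29
Index = 819.76 / 948.29 × 100 = 86.4461

86.4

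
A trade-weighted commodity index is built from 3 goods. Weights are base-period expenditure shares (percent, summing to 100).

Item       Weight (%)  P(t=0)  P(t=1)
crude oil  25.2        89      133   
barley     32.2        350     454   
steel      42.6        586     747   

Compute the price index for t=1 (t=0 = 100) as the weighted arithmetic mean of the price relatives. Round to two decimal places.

crude oil: 25.2 × (133/89) = 25.2 × 1.494382 = 37.6584
barley: 32.2 × (454/350) = 32.2 × 1.297143 = 41.7680
steel: 42.6 × (747/586) = 42.6 × 1.274744 = 54.3041
Index = Σ wᵢ·(p₁ᵢ/p₀ᵢ) = 37.6584 + 41.7680 + 54.3041 = 133.7305

133.73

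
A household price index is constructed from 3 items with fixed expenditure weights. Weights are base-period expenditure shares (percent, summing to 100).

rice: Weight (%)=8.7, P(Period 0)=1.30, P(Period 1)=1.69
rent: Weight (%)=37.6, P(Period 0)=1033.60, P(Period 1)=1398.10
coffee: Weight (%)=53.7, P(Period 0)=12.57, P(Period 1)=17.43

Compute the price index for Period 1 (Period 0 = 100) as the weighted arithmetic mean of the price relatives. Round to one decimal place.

rice: 8.7 × (1.69/1.30) = 8.7 × 1.300000 = 11.3100
rent: 37.6 × (1398.10/1033.60) = 37.6 × 1.352651 = 50.8597
coffee: 53.7 × (17.43/12.57) = 53.7 × 1.386635 = 74.4623
Index = Σ wᵢ·(p₁ᵢ/p₀ᵢ) = 11.3100 + 50.8597 + 74.4623 = 136.6320

136.6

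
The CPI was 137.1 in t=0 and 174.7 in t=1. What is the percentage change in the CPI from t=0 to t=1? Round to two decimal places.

27.43%

Change = (174.7 − 137.1) / 137.1 × 100
       = 37.6 / 137.1 × 100 = 27.4252%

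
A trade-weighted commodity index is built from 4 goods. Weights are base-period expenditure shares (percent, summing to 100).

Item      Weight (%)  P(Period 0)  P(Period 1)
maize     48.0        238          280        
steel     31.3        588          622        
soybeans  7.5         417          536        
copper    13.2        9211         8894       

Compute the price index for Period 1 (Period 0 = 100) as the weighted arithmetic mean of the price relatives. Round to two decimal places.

maize: 48.0 × (280/238) = 48.0 × 1.176471 = 56.4706
steel: 31.3 × (622/588) = 31.3 × 1.057823 = 33.1099
soybeans: 7.5 × (536/417) = 7.5 × 1.285372 = 9.6403
copper: 13.2 × (8894/9211) = 13.2 × 0.965585 = 12.7457
Index = Σ wᵢ·(p₁ᵢ/p₀ᵢ) = 56.4706 + 33.1099 + 9.6403 + 12.7457 = 111.9665

111.97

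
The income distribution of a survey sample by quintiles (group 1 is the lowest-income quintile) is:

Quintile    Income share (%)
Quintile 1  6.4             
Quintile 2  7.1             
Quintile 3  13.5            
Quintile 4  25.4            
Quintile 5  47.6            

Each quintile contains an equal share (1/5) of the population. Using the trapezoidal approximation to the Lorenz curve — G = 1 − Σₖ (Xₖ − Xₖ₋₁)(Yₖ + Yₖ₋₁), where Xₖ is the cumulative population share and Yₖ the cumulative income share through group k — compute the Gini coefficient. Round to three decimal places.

0.403

Cumulative income shares Yₖ: 0.0640, 0.1350, 0.2700, 0.5240, 1.0000
Σ (Xₖ−Xₖ₋₁)(Yₖ+Yₖ₋₁) = (1/5)(0.0640+0.0000) + (1/5)(0.1350+0.0640) + (1/5)(0.2700+0.1350) + (1/5)(0.5240+0.2700) + (1/5)(1.0000+0.5240)
  = 0.0128 + 0.0398 + 0.0810 + 0.1588 + 0.3048 = 0.5972
G = 1 − 0.5972 = 0.4028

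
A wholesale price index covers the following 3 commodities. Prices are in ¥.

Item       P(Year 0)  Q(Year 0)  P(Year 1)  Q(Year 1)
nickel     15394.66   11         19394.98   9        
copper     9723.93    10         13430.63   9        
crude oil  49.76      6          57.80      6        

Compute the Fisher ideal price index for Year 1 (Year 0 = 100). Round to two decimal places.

Laspeyres component (base-period weights):
ΣP(Year 1)Q(Year 0) = 19394.98×11 + 13430.63×10 + 57.80×6 = 213344.78 + 134306.3 + 346.8 = 347997.88
ΣP(Year 0)Q(Year 0) = 15394.66×11 + 9723.93×10 + 49.76×6 = 169341.26 + 97239.3 + 298.56 = 266879.12
L = 347997.88 / 266879.12 × 100 = 130.3953
Paasche component (current-period weights):
ΣP(Year 1)Q(Year 1) = 19394.98×9 + 13430.63×9 + 57.80×6 = 174554.82 + 120875.67 + 346.8 = 295777.29
ΣP(Year 0)Q(Year 1) = 15394.66×9 + 9723.93×9 + 49.76×6 = 138551.94 + 87515.37 + 298.56 = 226365.87
P = 295777.29 / 226365.87 × 100 = 130.6634
Fisher = √(L × P) = √(130.3953 × 130.6634) = 130.5293

130.53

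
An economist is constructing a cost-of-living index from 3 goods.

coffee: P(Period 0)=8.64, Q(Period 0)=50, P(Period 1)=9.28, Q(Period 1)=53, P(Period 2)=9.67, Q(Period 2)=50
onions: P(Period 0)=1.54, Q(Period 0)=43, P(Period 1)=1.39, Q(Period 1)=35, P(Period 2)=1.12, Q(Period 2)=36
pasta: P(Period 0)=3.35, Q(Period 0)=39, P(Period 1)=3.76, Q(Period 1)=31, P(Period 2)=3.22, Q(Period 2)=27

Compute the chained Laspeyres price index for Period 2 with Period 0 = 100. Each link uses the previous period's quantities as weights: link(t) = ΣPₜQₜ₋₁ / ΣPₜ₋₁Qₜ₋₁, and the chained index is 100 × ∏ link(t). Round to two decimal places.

Link Period 0→Period 1:
ΣP(Period 1)Q(Period 0) = 9.28×50 + 1.39×43 + 3.76×39 = 464 + 59.77 + 146.64 = 670.41
ΣP(Period 0)Q(Period 0) = 8.64×50 + 1.54×43 + 3.35×39 = 432 + 66.22 + 130.65 = 628.87
link = 670.41/628.87 = 1.066055
Link Period 1→Period 2:
ΣP(Period 2)Q(Period 1) = 9.67×53 + 1.12×35 + 3.22×31 = 512.51 + 39.2 + 99.82 = 651.53
ΣP(Period 1)Q(Period 1) = 9.28×53 + 1.39×35 + 3.76×31 = 491.84 + 48.65 + 116.56 = 657.05
link = 651.53/657.05 = 0.991599
Chained index = 100 × 1.066055 × 0.991599 = 105.7099

105.71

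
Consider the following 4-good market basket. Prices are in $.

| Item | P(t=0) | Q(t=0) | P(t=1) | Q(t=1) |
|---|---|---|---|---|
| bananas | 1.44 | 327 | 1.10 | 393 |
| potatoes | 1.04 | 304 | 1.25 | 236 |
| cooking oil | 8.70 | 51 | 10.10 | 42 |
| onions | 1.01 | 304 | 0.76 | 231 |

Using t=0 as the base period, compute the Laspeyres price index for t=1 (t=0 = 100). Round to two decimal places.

Laspeyres price index uses base-period quantities as weights.
ΣP(t=1)·Q(t=0) = 1.10×327 + 1.25×304 + 10.10×51 + 0.76×304 = 359.7 + 380 + 515.1 + 231.04 = 1485.84
ΣP(t=0)·Q(t=0) = 1.44×327 + 1.04×304 + 8.70×51 + 1.01×304 = 470.88 + 316.16 + 443.7 + 307.04 = 1537.78
Index = 1485.84 / 1537.78 × 100 = 96.6224

96.62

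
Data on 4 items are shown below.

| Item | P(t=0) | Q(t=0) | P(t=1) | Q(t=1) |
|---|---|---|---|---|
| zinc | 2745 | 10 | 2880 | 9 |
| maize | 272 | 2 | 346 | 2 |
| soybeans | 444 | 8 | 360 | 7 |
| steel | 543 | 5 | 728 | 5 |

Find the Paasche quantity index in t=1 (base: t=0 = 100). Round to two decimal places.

Paasche quantity index uses current-period prices as weights.
ΣP(t=1)·Q(t=1) = 2880×9 + 346×2 + 360×7 + 728×5 = 25920 + 692 + 2520 + 3640 = 32772
ΣP(t=1)·Q(t=0) = 2880×10 + 346×2 + 360×8 + 728×5 = 28800 + 692 + 2880 + 3640 = 36012
Index = 32772 / 36012 × 100 = 91.0030

91.00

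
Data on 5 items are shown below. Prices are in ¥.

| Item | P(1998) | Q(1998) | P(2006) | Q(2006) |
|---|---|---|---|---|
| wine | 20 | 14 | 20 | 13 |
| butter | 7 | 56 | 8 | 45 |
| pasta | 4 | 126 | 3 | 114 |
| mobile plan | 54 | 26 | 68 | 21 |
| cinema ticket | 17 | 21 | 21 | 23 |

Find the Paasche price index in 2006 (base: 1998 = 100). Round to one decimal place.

Paasche price index uses current-period quantities as weights.
ΣP(2006)·Q(2006) = 20×13 + 8×45 + 3×114 + 68×21 + 21×23 = 260 + 360 + 342 + 1428 + 483 = 2873
ΣP(1998)·Q(2006) = 20×13 + 7×45 + 4×114 + 54×21 + 17×23 = 260 + 315 + 456 + 1134 + 391 = 2556
Index = 2873 / 2556 × 100 = 112.4022

112.4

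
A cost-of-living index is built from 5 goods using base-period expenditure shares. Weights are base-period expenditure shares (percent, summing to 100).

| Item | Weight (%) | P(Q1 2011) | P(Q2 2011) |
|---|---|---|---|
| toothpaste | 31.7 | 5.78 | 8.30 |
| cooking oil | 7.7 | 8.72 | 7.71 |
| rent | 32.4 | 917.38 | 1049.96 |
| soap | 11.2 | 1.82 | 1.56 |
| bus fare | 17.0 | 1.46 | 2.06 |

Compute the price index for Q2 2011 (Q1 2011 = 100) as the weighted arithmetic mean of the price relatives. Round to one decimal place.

123.0

toothpaste: 31.7 × (8.30/5.78) = 31.7 × 1.435986 = 45.5208
cooking oil: 7.7 × (7.71/8.72) = 7.7 × 0.884174 = 6.8081
rent: 32.4 × (1049.96/917.38) = 32.4 × 1.144520 = 37.0825
soap: 11.2 × (1.56/1.82) = 11.2 × 0.857143 = 9.6000
bus fare: 17.0 × (2.06/1.46) = 17.0 × 1.410959 = 23.9863
Index = Σ wᵢ·(p₁ᵢ/p₀ᵢ) = 45.5208 + 6.8081 + 37.0825 + 9.6000 + 23.9863 = 122.9977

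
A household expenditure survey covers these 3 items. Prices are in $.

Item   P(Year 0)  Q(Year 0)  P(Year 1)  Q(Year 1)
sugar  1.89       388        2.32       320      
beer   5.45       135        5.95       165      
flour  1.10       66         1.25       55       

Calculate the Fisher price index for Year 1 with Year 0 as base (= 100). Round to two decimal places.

115.22

Laspeyres component (base-period weights):
ΣP(Year 1)Q(Year 0) = 2.32×388 + 5.95×135 + 1.25×66 = 900.16 + 803.25 + 82.5 = 1785.91
ΣP(Year 0)Q(Year 0) = 1.89×388 + 5.45×135 + 1.10×66 = 733.32 + 735.75 + 72.6 = 1541.67
L = 1785.91 / 1541.67 × 100 = 115.8426
Paasche component (current-period weights):
ΣP(Year 1)Q(Year 1) = 2.32×320 + 5.95×165 + 1.25×55 = 742.4 + 981.75 + 68.75 = 1792.9
ΣP(Year 0)Q(Year 1) = 1.89×320 + 5.45×165 + 1.10×55 = 604.8 + 899.25 + 60.5 = 1564.55
P = 1792.9 / 1564.55 × 100 = 114.5953
Fisher = √(L × P) = √(115.8426 × 114.5953) = 115.2172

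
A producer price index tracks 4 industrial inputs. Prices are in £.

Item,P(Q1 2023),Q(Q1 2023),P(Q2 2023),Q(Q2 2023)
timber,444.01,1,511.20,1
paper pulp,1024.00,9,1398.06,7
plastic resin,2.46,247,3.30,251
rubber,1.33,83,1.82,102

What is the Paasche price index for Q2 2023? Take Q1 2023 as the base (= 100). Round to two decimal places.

Paasche price index uses current-period quantities as weights.
ΣP(Q2 2023)·Q(Q2 2023) = 511.20×1 + 1398.06×7 + 3.30×251 + 1.82×102 = 511.2 + 9786.42 + 828.3 + 185.64 = 11311.56
ΣP(Q1 2023)·Q(Q2 2023) = 444.01×1 + 1024.00×7 + 2.46×251 + 1.33×102 = 444.01 + 7168 + 617.46 + 135.66 = 8365.13
Index = 11311.56 / 8365.13 × 100 = 135.2228

135.22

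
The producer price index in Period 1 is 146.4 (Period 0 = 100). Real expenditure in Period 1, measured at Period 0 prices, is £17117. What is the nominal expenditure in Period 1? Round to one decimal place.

25059.3

Nominal = Real × (Index/100) = 17117 × (146.4/100)
        = 17117 × 1.464 = 25059.2880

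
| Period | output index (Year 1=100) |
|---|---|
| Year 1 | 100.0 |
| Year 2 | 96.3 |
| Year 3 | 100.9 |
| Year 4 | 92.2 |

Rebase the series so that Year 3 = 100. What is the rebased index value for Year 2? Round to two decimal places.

Rebased(Year 2) = 96.3 / 100.9 × 100 = 95.4410

95.44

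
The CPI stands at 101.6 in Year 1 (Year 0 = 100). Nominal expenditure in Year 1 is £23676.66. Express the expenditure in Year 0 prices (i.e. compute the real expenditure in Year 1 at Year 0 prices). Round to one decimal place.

Real = Nominal ÷ (Index/100) = 23676.66 ÷ (101.6/100)
     = 23676.66 ÷ 1.016 = 23303.7992

23303.8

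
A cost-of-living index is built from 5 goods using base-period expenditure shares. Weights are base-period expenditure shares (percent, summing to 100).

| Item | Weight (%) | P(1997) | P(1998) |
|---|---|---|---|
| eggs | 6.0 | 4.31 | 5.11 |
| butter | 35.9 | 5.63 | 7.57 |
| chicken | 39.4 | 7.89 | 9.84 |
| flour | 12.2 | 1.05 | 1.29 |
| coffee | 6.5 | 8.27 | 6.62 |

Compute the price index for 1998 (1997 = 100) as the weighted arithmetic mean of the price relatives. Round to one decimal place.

124.7

eggs: 6.0 × (5.11/4.31) = 6.0 × 1.185615 = 7.1137
butter: 35.9 × (7.57/5.63) = 35.9 × 1.344583 = 48.2705
chicken: 39.4 × (9.84/7.89) = 39.4 × 1.247148 = 49.1376
flour: 12.2 × (1.29/1.05) = 12.2 × 1.228571 = 14.9886
coffee: 6.5 × (6.62/8.27) = 6.5 × 0.800484 = 5.2031
Index = Σ wᵢ·(p₁ᵢ/p₀ᵢ) = 7.1137 + 48.2705 + 49.1376 + 14.9886 + 5.2031 = 124.7136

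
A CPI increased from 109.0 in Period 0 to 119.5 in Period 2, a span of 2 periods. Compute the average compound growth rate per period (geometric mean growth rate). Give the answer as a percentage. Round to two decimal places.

Growth factor = (119.5/109.0)^(1/2) = (1.096330)^(1/2) = 1.047058
Growth rate = 1.047058 − 1 = 0.047058 = 4.7058%

4.71%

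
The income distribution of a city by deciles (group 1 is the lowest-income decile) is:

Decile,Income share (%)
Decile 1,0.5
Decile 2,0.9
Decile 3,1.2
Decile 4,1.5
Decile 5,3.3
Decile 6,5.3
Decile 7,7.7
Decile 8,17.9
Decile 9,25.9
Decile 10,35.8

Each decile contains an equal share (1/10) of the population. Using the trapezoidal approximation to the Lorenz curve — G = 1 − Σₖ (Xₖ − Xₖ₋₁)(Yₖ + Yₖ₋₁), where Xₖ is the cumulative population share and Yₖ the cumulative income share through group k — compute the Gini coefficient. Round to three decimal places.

Cumulative income shares Yₖ: 0.0050, 0.0140, 0.0260, 0.0410, 0.0740, 0.1270, 0.2040, 0.3830, 0.6420, 1.0000
Σ (Xₖ−Xₖ₋₁)(Yₖ+Yₖ₋₁) = (1/10)(0.0050+0.0000) + (1/10)(0.0140+0.0050) + (1/10)(0.0260+0.0140) + (1/10)(0.0410+0.0260) + (1/10)(0.0740+0.0410) + (1/10)(0.1270+0.0740) + (1/10)(0.2040+0.1270) + (1/10)(0.3830+0.2040) + (1/10)(0.6420+0.3830) + (1/10)(1.0000+0.6420)
  = 0.0005 + 0.0019 + 0.0040 + 0.0067 + 0.0115 + 0.0201 + 0.0331 + 0.0587 + 0.1025 + 0.1642 = 0.4032
G = 1 − 0.4032 = 0.5968

0.597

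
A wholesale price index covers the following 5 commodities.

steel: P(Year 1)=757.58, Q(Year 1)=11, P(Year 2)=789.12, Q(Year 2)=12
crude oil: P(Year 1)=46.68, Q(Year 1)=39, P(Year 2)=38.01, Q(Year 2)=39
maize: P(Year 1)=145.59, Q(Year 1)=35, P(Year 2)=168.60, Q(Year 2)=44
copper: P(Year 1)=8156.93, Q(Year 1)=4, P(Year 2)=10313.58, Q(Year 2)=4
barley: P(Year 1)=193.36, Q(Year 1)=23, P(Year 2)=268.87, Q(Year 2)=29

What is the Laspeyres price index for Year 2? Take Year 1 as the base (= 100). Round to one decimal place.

121.4

Laspeyres price index uses base-period quantities as weights.
ΣP(Year 2)·Q(Year 1) = 789.12×11 + 38.01×39 + 168.60×35 + 10313.58×4 + 268.87×23 = 8680.32 + 1482.39 + 5901 + 41254.32 + 6184.01 = 63502.04
ΣP(Year 1)·Q(Year 1) = 757.58×11 + 46.68×39 + 145.59×35 + 8156.93×4 + 193.36×23 = 8333.38 + 1820.52 + 5095.65 + 32627.72 + 4447.28 = 52324.55
Index = 63502.04 / 52324.55 × 100 = 121.3618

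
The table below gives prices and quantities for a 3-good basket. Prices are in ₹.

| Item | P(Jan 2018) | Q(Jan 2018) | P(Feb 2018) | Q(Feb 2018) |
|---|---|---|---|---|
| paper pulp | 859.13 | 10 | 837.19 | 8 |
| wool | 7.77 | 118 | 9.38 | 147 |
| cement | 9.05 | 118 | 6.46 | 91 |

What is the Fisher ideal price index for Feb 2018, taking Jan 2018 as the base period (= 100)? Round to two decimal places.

97.43

Laspeyres component (base-period weights):
ΣP(Feb 2018)Q(Jan 2018) = 837.19×10 + 9.38×118 + 6.46×118 = 8371.9 + 1106.84 + 762.28 = 10241.02
ΣP(Jan 2018)Q(Jan 2018) = 859.13×10 + 7.77×118 + 9.05×118 = 8591.3 + 916.86 + 1067.9 = 10576.06
L = 10241.02 / 10576.06 × 100 = 96.8321
Paasche component (current-period weights):
ΣP(Feb 2018)Q(Feb 2018) = 837.19×8 + 9.38×147 + 6.46×91 = 6697.52 + 1378.86 + 587.86 = 8664.24
ΣP(Jan 2018)Q(Feb 2018) = 859.13×8 + 7.77×147 + 9.05×91 = 6873.04 + 1142.19 + 823.55 = 8838.78
P = 8664.24 / 8838.78 × 100 = 98.0253
Fisher = √(L × P) = √(96.8321 × 98.0253) = 97.4269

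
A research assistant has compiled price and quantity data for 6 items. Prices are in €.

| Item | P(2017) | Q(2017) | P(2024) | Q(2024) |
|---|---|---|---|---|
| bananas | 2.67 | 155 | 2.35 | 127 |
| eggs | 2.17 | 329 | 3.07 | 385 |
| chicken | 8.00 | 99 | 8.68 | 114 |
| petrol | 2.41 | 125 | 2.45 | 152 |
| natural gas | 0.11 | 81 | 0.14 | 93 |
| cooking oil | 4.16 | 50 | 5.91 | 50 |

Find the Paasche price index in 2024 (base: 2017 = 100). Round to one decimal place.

Paasche price index uses current-period quantities as weights.
ΣP(2024)·Q(2024) = 2.35×127 + 3.07×385 + 8.68×114 + 2.45×152 + 0.14×93 + 5.91×50 = 298.45 + 1181.95 + 989.52 + 372.4 + 13.02 + 295.5 = 3150.84
ΣP(2017)·Q(2024) = 2.67×127 + 2.17×385 + 8.00×114 + 2.41×152 + 0.11×93 + 4.16×50 = 339.09 + 835.45 + 912 + 366.32 + 10.23 + 208 = 2671.09
Index = 3150.84 / 2671.09 × 100 = 117.9608

118.0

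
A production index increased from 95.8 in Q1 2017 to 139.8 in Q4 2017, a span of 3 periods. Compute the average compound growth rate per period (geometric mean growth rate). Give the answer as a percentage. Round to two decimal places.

13.43%

Growth factor = (139.8/95.8)^(1/3) = (1.459290)^(1/3) = 1.134263
Growth rate = 1.134263 − 1 = 0.134263 = 13.4263%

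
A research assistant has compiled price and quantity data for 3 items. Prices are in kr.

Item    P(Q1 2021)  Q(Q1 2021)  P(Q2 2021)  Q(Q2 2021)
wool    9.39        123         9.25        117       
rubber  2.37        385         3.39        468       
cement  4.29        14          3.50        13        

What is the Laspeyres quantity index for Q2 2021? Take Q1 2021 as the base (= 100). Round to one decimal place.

Laspeyres quantity index uses base-period prices as weights.
ΣP(Q1 2021)·Q(Q2 2021) = 9.39×117 + 2.37×468 + 4.29×13 = 1098.63 + 1109.16 + 55.77 = 2263.56
ΣP(Q1 2021)·Q(Q1 2021) = 9.39×123 + 2.37×385 + 4.29×14 = 1154.97 + 912.45 + 60.06 = 2127.48
Index = 2263.56 / 2127.48 × 100 = 106.3963

106.4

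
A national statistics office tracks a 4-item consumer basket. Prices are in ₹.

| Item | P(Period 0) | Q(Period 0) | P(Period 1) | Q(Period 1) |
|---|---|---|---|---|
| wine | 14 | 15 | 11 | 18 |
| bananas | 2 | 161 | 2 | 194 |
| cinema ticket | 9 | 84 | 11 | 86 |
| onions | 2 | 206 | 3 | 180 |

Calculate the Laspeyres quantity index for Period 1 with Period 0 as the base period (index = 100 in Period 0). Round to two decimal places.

Laspeyres quantity index uses base-period prices as weights.
ΣP(Period 0)·Q(Period 1) = 14×18 + 2×194 + 9×86 + 2×180 = 252 + 388 + 774 + 360 = 1774
ΣP(Period 0)·Q(Period 0) = 14×15 + 2×161 + 9×84 + 2×206 = 210 + 322 + 756 + 412 = 1700
Index = 1774 / 1700 × 100 = 104.3529

104.35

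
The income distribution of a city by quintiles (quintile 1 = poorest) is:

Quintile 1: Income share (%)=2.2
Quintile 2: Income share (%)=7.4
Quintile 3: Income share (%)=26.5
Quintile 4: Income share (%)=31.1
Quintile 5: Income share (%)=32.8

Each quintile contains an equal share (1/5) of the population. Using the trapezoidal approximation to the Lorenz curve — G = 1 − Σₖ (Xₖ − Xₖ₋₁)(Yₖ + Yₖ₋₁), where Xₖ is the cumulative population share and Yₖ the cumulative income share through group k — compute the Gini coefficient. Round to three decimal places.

Cumulative income shares Yₖ: 0.0220, 0.0960, 0.3610, 0.6720, 1.0000
Σ (Xₖ−Xₖ₋₁)(Yₖ+Yₖ₋₁) = (1/5)(0.0220+0.0000) + (1/5)(0.0960+0.0220) + (1/5)(0.3610+0.0960) + (1/5)(0.6720+0.3610) + (1/5)(1.0000+0.6720)
  = 0.0044 + 0.0236 + 0.0914 + 0.2066 + 0.3344 = 0.6604
G = 1 − 0.6604 = 0.3396

0.340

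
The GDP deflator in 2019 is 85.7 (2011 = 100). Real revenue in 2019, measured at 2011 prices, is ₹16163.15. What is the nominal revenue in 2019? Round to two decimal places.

13851.82

Nominal = Real × (Index/100) = 16163.15 × (85.7/100)
        = 16163.15 × 0.857 = 13851.8196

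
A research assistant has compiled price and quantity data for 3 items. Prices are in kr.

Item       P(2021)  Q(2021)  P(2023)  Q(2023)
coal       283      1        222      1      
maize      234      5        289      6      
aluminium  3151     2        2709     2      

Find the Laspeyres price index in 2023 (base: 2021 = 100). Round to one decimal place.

Laspeyres price index uses base-period quantities as weights.
ΣP(2023)·Q(2021) = 222×1 + 289×5 + 2709×2 = 222 + 1445 + 5418 = 7085
ΣP(2021)·Q(2021) = 283×1 + 234×5 + 3151×2 = 283 + 1170 + 6302 = 7755
Index = 7085 / 7755 × 100 = 91.3604

91.4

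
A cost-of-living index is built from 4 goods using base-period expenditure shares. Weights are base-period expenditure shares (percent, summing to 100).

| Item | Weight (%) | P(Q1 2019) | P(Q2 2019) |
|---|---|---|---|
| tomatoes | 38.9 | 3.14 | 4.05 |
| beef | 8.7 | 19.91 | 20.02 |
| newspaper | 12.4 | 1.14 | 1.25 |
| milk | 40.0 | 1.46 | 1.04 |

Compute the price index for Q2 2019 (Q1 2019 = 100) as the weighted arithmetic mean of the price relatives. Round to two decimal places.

tomatoes: 38.9 × (4.05/3.14) = 38.9 × 1.289809 = 50.1736
beef: 8.7 × (20.02/19.91) = 8.7 × 1.005525 = 8.7481
newspaper: 12.4 × (1.25/1.14) = 12.4 × 1.096491 = 13.5965
milk: 40.0 × (1.04/1.46) = 40.0 × 0.712329 = 28.4932
Index = Σ wᵢ·(p₁ᵢ/p₀ᵢ) = 50.1736 + 8.7481 + 13.5965 + 28.4932 = 101.0113

101.01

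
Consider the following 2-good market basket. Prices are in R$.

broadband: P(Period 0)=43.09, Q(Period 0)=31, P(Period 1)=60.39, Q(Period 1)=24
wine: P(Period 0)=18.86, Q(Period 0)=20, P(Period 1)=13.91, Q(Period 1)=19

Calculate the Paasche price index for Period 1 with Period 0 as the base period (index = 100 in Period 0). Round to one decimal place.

123.1

Paasche price index uses current-period quantities as weights.
ΣP(Period 1)·Q(Period 1) = 60.39×24 + 13.91×19 = 1449.36 + 264.29 = 1713.65
ΣP(Period 0)·Q(Period 1) = 43.09×24 + 18.86×19 = 1034.16 + 358.34 = 1392.5
Index = 1713.65 / 1392.5 × 100 = 123.0628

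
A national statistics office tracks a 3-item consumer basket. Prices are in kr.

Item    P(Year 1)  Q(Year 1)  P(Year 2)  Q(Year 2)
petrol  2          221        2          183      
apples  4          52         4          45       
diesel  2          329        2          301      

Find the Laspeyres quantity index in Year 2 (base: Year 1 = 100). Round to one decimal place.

87.8

Laspeyres quantity index uses base-period prices as weights.
ΣP(Year 1)·Q(Year 2) = 2×183 + 4×45 + 2×301 = 366 + 180 + 602 = 1148
ΣP(Year 1)·Q(Year 1) = 2×221 + 4×52 + 2×329 = 442 + 208 + 658 = 1308
Index = 1148 / 1308 × 100 = 87.7676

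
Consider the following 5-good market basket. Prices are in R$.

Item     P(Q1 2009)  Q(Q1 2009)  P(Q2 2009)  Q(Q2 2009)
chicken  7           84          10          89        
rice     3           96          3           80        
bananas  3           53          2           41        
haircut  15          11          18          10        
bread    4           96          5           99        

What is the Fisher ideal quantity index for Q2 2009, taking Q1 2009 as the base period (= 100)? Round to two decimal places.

Laspeyres component (base-period weights):
ΣP(Q1 2009)Q(Q2 2009) = 7×89 + 3×80 + 3×41 + 15×10 + 4×99 = 623 + 240 + 123 + 150 + 396 = 1532
ΣP(Q1 2009)Q(Q1 2009) = 7×84 + 3×96 + 3×53 + 15×11 + 4×96 = 588 + 288 + 159 + 165 + 384 = 1584
L = 1532 / 1584 × 100 = 96.7172
Paasche component (current-period weights):
ΣP(Q2 2009)Q(Q2 2009) = 10×89 + 3×80 + 2×41 + 18×10 + 5×99 = 890 + 240 + 82 + 180 + 495 = 1887
ΣP(Q2 2009)Q(Q1 2009) = 10×84 + 3×96 + 2×53 + 18×11 + 5×96 = 840 + 288 + 106 + 198 + 480 = 1912
P = 1887 / 1912 × 100 = 98.6925
Fisher = √(L × P) = √(96.7172 × 98.6925) = 97.6998

97.70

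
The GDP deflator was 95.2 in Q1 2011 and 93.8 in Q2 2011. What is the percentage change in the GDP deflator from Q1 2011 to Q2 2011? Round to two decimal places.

-1.47%

Change = (93.8 − 95.2) / 95.2 × 100
       = -1.4 / 95.2 × 100 = -1.4706%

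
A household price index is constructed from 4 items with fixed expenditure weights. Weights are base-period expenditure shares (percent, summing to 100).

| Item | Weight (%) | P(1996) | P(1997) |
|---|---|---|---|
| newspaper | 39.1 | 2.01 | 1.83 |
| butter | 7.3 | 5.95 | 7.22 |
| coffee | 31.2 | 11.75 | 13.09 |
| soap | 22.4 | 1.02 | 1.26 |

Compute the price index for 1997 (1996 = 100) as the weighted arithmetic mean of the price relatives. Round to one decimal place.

newspaper: 39.1 × (1.83/2.01) = 39.1 × 0.910448 = 35.5985
butter: 7.3 × (7.22/5.95) = 7.3 × 1.213445 = 8.8582
coffee: 31.2 × (13.09/11.75) = 31.2 × 1.114043 = 34.7581
soap: 22.4 × (1.26/1.02) = 22.4 × 1.235294 = 27.6706
Index = Σ wᵢ·(p₁ᵢ/p₀ᵢ) = 35.5985 + 8.8582 + 34.7581 + 27.6706 = 106.8854

106.9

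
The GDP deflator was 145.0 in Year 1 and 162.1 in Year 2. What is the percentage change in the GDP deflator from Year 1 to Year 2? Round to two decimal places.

Change = (162.1 − 145.0) / 145.0 × 100
       = 17.1 / 145.0 × 100 = 11.7931%

11.79%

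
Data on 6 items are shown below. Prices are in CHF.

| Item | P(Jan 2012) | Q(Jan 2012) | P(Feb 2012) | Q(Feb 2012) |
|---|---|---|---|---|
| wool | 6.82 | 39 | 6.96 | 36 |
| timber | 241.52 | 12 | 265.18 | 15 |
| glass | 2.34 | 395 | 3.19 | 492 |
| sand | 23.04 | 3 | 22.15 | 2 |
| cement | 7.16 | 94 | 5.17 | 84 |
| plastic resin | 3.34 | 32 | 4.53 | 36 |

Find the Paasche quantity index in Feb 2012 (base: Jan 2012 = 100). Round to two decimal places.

119.00

Paasche quantity index uses current-period prices as weights.
ΣP(Feb 2012)·Q(Feb 2012) = 6.96×36 + 265.18×15 + 3.19×492 + 22.15×2 + 5.17×84 + 4.53×36 = 250.56 + 3977.7 + 1569.48 + 44.3 + 434.28 + 163.08 = 6439.4
ΣP(Feb 2012)·Q(Jan 2012) = 6.96×39 + 265.18×12 + 3.19×395 + 22.15×3 + 5.17×94 + 4.53×32 = 271.44 + 3182.16 + 1260.05 + 66.45 + 485.98 + 144.96 = 5411.04
Index = 6439.4 / 5411.04 × 100 = 119.0048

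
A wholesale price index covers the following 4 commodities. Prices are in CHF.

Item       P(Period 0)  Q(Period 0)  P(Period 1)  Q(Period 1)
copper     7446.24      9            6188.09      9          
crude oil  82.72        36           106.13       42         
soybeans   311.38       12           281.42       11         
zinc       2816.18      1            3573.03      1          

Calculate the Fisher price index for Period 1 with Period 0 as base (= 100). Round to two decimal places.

86.95

Laspeyres component (base-period weights):
ΣP(Period 1)Q(Period 0) = 6188.09×9 + 106.13×36 + 281.42×12 + 3573.03×1 = 55692.81 + 3820.68 + 3377.04 + 3573.03 = 66463.56
ΣP(Period 0)Q(Period 0) = 7446.24×9 + 82.72×36 + 311.38×12 + 2816.18×1 = 67016.16 + 2977.92 + 3736.56 + 2816.18 = 76546.82
L = 66463.56 / 76546.82 × 100 = 86.8273
Paasche component (current-period weights):
ΣP(Period 1)Q(Period 1) = 6188.09×9 + 106.13×42 + 281.42×11 + 3573.03×1 = 55692.81 + 4457.46 + 3095.62 + 3573.03 = 66818.92
ΣP(Period 0)Q(Period 1) = 7446.24×9 + 82.72×42 + 311.38×11 + 2816.18×1 = 67016.16 + 3474.24 + 3425.18 + 2816.18 = 76731.76
P = 66818.92 / 76731.76 × 100 = 87.0812
Fisher = √(L × P) = √(86.8273 × 87.0812) = 86.9542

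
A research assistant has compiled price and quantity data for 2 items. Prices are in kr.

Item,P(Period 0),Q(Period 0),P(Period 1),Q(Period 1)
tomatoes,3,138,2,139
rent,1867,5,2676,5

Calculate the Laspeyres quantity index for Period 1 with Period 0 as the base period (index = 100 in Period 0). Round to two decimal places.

Laspeyres quantity index uses base-period prices as weights.
ΣP(Period 0)·Q(Period 1) = 3×139 + 1867×5 = 417 + 9335 = 9752
ΣP(Period 0)·Q(Period 0) = 3×138 + 1867×5 = 414 + 9335 = 9749
Index = 9752 / 9749 × 100 = 100.0308

100.03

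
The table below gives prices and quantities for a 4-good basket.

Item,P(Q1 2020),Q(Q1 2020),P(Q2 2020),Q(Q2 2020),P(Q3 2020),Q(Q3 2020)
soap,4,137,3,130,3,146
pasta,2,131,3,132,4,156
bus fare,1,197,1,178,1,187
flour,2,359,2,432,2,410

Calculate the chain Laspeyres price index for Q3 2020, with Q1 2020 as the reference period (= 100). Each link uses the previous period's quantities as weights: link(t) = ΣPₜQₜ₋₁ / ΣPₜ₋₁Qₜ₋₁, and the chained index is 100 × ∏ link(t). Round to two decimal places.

Link Q1 2020→Q2 2020:
ΣP(Q2 2020)Q(Q1 2020) = 3×137 + 3×131 + 1×197 + 2×359 = 411 + 393 + 197 + 718 = 1719
ΣP(Q1 2020)Q(Q1 2020) = 4×137 + 2×131 + 1×197 + 2×359 = 548 + 262 + 197 + 718 = 1725
link = 1719/1725 = 0.996522
Link Q2 2020→Q3 2020:
ΣP(Q3 2020)Q(Q2 2020) = 3×130 + 4×132 + 1×178 + 2×432 = 390 + 528 + 178 + 864 = 1960
ΣP(Q2 2020)Q(Q2 2020) = 3×130 + 3×132 + 1×178 + 2×432 = 390 + 396 + 178 + 864 = 1828
link = 1960/1828 = 1.072210
Chained index = 100 × 0.996522 × 1.072210 = 106.8481

106.85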